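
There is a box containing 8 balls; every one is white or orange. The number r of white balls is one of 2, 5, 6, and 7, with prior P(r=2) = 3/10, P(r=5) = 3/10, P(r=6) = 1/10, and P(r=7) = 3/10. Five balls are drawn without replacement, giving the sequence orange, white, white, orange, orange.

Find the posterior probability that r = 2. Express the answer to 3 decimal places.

Under each hypothesis, the probability of the observed sequence is: P(data | r = 2) = (6/8)(2/7)(1/6)(5/5)(4/4) = 1/28; P(data | r = 5) = (3/8)(5/7)(4/6)(2/5)(1/4) = 1/56; P(data | r = 6) = (2/8)(6/7)(5/6)(1/5)(0/4) = 0; P(data | r = 7) = (1/8)(7/7)(6/6)(0/5) = 0.
Multiplying each by its prior: 3/10 · 1/28 = 3/280, 3/10 · 1/56 = 3/560, 1/10 · 0 = 0, 3/10 · 0 = 0; summing to 9/560.
Therefore the posterior P(r = 2 | data) = (3/280) / (9/560) = 2/3.

0.667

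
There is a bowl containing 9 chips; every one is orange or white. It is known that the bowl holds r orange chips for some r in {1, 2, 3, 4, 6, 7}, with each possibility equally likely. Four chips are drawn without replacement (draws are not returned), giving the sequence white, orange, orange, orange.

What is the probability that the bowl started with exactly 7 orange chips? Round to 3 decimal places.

Compute the likelihood of the observed sequence for each case: P(data | r = 1) = (8/9)(1/8)(0/7) = 0; P(data | r = 2) = (7/9)(2/8)(1/7)(0/6) = 0; P(data | r = 3) = (6/9)(3/8)(2/7)(1/6) = 1/84; P(data | r = 4) = (5/9)(4/8)(3/7)(2/6) = 5/126; P(data | r = 6) = (3/9)(6/8)(5/7)(4/6) = 5/42; P(data | r = 7) = (2/9)(7/8)(6/7)(5/6) = 5/36.
The prior-weighted likelihoods are 1/6 · 0 = 0, 1/6 · 0 = 0, 1/6 · 1/84 = 1/504, 1/6 · 5/126 = 5/756, 1/6 · 5/42 = 5/252, 1/6 · 5/36 = 5/216; with total 13/252.
Therefore the posterior P(r = 7 | data) = (5/216) / (13/252) = 35/78.

0.449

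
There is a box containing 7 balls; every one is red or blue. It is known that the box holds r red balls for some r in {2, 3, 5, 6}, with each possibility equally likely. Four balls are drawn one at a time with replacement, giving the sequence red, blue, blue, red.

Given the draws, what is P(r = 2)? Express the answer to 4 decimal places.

Compute the likelihood of the observed sequence for each case: P(data | r = 2) = (2/7)(5/7)(5/7)(2/7) = 0.041649; P(data | r = 3) = (3/7)(4/7)(4/7)(3/7) = 0.059975; P(data | r = 5) = (5/7)(2/7)(2/7)(5/7) = 0.041649; P(data | r = 6) = (6/7)(1/7)(1/7)(6/7) = 0.014994.
Multiplying each by its prior: 1/4 · 0.041649 = 0.010412, 1/4 · 0.059975 = 0.014994, 1/4 · 0.041649 = 0.010412, 1/4 · 0.014994 = 0.0037484; these sum to 0.039567.
Hence P(r = 2 | data) = (0.010412) / (0.039567) = 0.26316.

0.2632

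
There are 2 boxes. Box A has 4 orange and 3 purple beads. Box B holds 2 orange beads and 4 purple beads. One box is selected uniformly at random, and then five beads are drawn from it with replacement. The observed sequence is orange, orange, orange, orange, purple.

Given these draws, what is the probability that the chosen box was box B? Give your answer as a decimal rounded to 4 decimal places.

Compute the likelihood of the observed sequence for each case: P(data | box A) = (4/7)(4/7)(4/7)(4/7)(3/7) = 0.045695; P(data | box B) = (2/6)(2/6)(2/6)(2/6)(4/6) = 0.0082305.
The prior-weighted likelihoods are 1/2 · 0.045695 = 0.022848, 1/2 · 0.0082305 = 0.0041152; summing to 0.026963.
Therefore the posterior P(box B | data) = (0.0041152) / (0.026963) = 0.15263.

0.1526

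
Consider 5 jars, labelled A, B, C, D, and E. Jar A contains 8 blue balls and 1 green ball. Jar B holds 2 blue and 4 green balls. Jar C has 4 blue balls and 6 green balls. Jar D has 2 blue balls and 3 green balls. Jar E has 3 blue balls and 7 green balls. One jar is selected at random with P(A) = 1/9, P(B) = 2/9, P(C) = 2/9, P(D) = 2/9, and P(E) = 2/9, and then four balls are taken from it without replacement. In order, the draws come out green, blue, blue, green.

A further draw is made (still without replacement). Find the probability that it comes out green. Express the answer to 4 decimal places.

0.8884

Compute the likelihood of the observed sequence for each case: P(data | jar A) = (1/9)(8/8)(7/7)(0/6) = 0; P(data | jar B) = (4/6)(2/5)(1/4)(3/3) = 0.066667; P(data | jar C) = (6/10)(4/9)(3/8)(5/7) = 0.071429; P(data | jar D) = (3/5)(2/4)(1/3)(2/2) = 0.1; P(data | jar E) = (7/10)(3/9)(2/8)(6/7) = 0.05.
Weighting by the prior gives 1/9 · 0 = 0, 2/9 · 0.066667 = 0.014815, 2/9 · 0.071429 = 0.015873, 2/9 · 0.1 = 0.022222, 2/9 · 0.05 = 0.011111; summing to 0.064021.
The posterior is then P(jar A | data) = 0, P(jar B | data) = 0.2314, P(jar C | data) = 0.24793, P(jar D | data) = 0.34711, P(jar E | data) = 0.17355.
So P(green next | data) = Σ P(green next | H) P(H | data) = (1)(0.2314) + (2/3)(0.24793) + (1)(0.34711) + (5/6)(0.17355) = 0.88843.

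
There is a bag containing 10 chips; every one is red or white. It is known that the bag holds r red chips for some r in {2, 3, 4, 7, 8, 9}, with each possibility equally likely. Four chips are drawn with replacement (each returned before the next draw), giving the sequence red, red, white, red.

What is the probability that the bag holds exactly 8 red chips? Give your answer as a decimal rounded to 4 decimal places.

0.2995

Under each hypothesis, the probability of the observed sequence is: P(data | r = 2) = (2/10)(2/10)(8/10)(2/10) = 0.0064; P(data | r = 3) = (3/10)(3/10)(7/10)(3/10) = 0.0189; P(data | r = 4) = (4/10)(4/10)(6/10)(4/10) = 0.0384; P(data | r = 7) = (7/10)(7/10)(3/10)(7/10) = 0.1029; P(data | r = 8) = (8/10)(8/10)(2/10)(8/10) = 0.1024; P(data | r = 9) = (9/10)(9/10)(1/10)(9/10) = 0.0729.
The prior-weighted likelihoods are 1/6 · 0.0064 = 0.0010667, 1/6 · 0.0189 = 0.00315, 1/6 · 0.0384 = 0.0064, 1/6 · 0.1029 = 0.01715, 1/6 · 0.1024 = 0.017067, 1/6 · 0.0729 = 0.01215; these sum to 0.056983.
So P(r = 8 | data) = (0.017067) / (0.056983) = 0.2995.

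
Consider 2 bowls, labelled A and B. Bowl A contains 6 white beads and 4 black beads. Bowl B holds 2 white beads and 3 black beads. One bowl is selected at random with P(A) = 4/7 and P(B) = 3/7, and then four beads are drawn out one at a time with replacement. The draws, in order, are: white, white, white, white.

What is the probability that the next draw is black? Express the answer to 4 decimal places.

Compute the likelihood of the observed sequence for each case: P(data | bowl A) = (6/10)(6/10)(6/10)(6/10) = 0.1296; P(data | bowl B) = (2/5)(2/5)(2/5)(2/5) = 0.0256.
The prior-weighted likelihoods are 4/7 · 0.1296 = 0.074057, 3/7 · 0.0256 = 0.010971; summing to 0.085029.
Normalising, the posterior is P(bowl A | data) = 0.87097, P(bowl B | data) = 0.12903.
So P(black next | data) = Σ P(black next | H) P(H | data) = (2/5)(0.87097) + (3/5)(0.12903) = 0.42581.

0.4258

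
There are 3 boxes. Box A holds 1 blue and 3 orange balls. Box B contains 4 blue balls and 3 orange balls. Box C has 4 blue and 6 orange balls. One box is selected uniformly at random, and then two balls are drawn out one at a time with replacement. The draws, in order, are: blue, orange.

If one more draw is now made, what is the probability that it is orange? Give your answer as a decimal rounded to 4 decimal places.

For each hypothesis, P(data | H) works out to: P(data | box A) = (1/4)(3/4) = 0.1875; P(data | box B) = (4/7)(3/7) = 0.2449; P(data | box C) = (4/10)(6/10) = 0.24.
Weighting by the prior gives 1/3 · 0.1875 = 0.0625, 1/3 · 0.2449 = 0.081633, 1/3 · 0.24 = 0.08; with total 0.22413.
The posterior is then P(box A | data) = 0.27885, P(box B | data) = 0.36422, P(box C | data) = 0.35693.
So P(orange next | data) = Σ P(orange next | H) P(H | data) = (3/4)(0.27885) + (3/7)(0.36422) + (3/5)(0.35693) = 0.57939.

0.5794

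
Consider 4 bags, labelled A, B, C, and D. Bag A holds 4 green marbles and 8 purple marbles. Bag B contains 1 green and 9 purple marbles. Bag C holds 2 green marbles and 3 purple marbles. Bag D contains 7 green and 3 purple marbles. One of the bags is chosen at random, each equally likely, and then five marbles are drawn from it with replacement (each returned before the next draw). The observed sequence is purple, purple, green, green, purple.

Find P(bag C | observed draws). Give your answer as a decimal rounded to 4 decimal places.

0.3927

Compute the likelihood of the observed sequence for each case: P(data | bag A) = (8/12)(8/12)(4/12)(4/12)(8/12) = 0.032922; P(data | bag B) = (9/10)(9/10)(1/10)(1/10)(9/10) = 0.00729; P(data | bag C) = (3/5)(3/5)(2/5)(2/5)(3/5) = 0.03456; P(data | bag D) = (3/10)(3/10)(7/10)(7/10)(3/10) = 0.01323.
Multiplying each by its prior: 1/4 · 0.032922 = 0.0082305, 1/4 · 0.00729 = 0.0018225, 1/4 · 0.03456 = 0.00864, 1/4 · 0.01323 = 0.0033075; summing to 0.022.
Hence P(bag C | data) = (0.00864) / (0.022) = 0.39272.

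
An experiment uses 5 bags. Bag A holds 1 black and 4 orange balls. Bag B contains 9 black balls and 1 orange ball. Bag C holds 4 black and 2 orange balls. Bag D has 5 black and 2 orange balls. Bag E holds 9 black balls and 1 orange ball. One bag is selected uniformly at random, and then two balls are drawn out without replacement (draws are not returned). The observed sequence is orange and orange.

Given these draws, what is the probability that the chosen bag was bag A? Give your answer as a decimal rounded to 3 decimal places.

0.840

The likelihood of the observed sequence under each hypothesis: P(data | bag A) = (4/5)(3/4) = 3/5; P(data | bag B) = (1/10)(0/9) = 0; P(data | bag C) = (2/6)(1/5) = 1/15; P(data | bag D) = (2/7)(1/6) = 1/21; P(data | bag E) = (1/10)(0/9) = 0.
Weighting by the prior gives 1/5 · 3/5 = 3/25, 1/5 · 0 = 0, 1/5 · 1/15 = 1/75, 1/5 · 1/21 = 1/105, 1/5 · 0 = 0; with total 1/7.
Therefore the posterior P(bag A | data) = (3/25) / (1/7) = 21/25.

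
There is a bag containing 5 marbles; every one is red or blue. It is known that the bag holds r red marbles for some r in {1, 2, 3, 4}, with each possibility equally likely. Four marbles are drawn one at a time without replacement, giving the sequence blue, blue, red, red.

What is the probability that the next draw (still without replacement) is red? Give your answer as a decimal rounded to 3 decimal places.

For each hypothesis, P(data | H) works out to: P(data | r = 1) = (4/5)(3/4)(1/3)(0/2) = 0; P(data | r = 2) = (3/5)(2/4)(2/3)(1/2) = 1/10; P(data | r = 3) = (2/5)(1/4)(3/3)(2/2) = 1/10; P(data | r = 4) = (1/5)(0/4) = 0.
Multiplying each by its prior: 1/4 · 0 = 0, 1/4 · 1/10 = 1/40, 1/4 · 1/10 = 1/40, 1/4 · 0 = 0; summing to 1/20.
The posterior is then P(r = 1 | data) = 0, P(r = 2 | data) = 1/2, P(r = 3 | data) = 1/2, P(r = 4 | data) = 0.
Averaging over the posterior, P(red next | data) = (0)(1/2) + (1)(1/2) = 1/2.

0.500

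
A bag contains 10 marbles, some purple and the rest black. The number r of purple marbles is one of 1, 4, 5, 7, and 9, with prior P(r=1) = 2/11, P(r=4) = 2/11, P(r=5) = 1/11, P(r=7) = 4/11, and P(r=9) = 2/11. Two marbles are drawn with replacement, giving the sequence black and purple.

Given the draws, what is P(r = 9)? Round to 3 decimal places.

0.093

The likelihood of the observed sequence under each hypothesis: P(data | r = 1) = (9/10)(1/10) = 0.09; P(data | r = 4) = (6/10)(4/10) = 0.24; P(data | r = 5) = (5/10)(5/10) = 0.25; P(data | r = 7) = (3/10)(7/10) = 0.21; P(data | r = 9) = (1/10)(9/10) = 0.09.
Multiplying each by its prior: 2/11 · 0.09 = 0.016364, 2/11 · 0.24 = 0.043636, 1/11 · 0.25 = 0.022727, 4/11 · 0.21 = 0.076364, 2/11 · 0.09 = 0.016364; with total 0.17545.
By Bayes' rule, P(r = 9 | data) = (0.016364) / (0.17545) = 0.093264.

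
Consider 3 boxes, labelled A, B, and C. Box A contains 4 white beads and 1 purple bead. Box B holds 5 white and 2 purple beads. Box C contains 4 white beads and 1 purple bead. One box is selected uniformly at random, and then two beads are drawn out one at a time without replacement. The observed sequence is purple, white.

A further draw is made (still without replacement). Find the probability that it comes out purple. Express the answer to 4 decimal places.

0.0746

Compute the likelihood of the observed sequence for each case: P(data | box A) = (1/5)(4/4) = 1/5; P(data | box B) = (2/7)(5/6) = 5/21; P(data | box C) = (1/5)(4/4) = 1/5.
Weighting by the prior gives 1/3 · 1/5 = 1/15, 1/3 · 5/21 = 5/63, 1/3 · 1/5 = 1/15; these sum to 67/315.
Dividing through by the total gives posterior P(box A | data) = 21/67, P(box B | data) = 25/67, P(box C | data) = 21/67.
Averaging over the posterior, P(purple next | data) = (0)(21/67) + (1/5)(25/67) + (0)(21/67) = 5/67.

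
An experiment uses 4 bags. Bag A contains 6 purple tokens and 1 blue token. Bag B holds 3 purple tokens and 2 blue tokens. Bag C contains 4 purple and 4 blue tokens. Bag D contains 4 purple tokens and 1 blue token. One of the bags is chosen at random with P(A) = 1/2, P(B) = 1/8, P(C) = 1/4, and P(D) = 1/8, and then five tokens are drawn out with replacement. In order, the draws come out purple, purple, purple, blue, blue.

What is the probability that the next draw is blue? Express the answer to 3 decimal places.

The likelihood of the observed sequence under each hypothesis: P(data | bag A) = (6/7)(6/7)(6/7)(1/7)(1/7) = 0.012852; P(data | bag B) = (3/5)(3/5)(3/5)(2/5)(2/5) = 0.03456; P(data | bag C) = (4/8)(4/8)(4/8)(4/8)(4/8) = 0.03125; P(data | bag D) = (4/5)(4/5)(4/5)(1/5)(1/5) = 0.02048.
Multiplying each by its prior: 1/2 · 0.012852 = 0.0064259, 1/8 · 0.03456 = 0.00432, 1/4 · 0.03125 = 0.0078125, 1/8 · 0.02048 = 0.00256; summing to 0.021118.
Dividing through by the total gives posterior P(bag A | data) = 0.30428, P(bag B | data) = 0.20456, P(bag C | data) = 0.36994, P(bag D | data) = 0.12122.
So P(blue next | data) = Σ P(blue next | H) P(H | data) = (1/7)(0.30428) + (2/5)(0.20456) + (1/2)(0.36994) + (1/5)(0.12122) = 0.33451.

0.335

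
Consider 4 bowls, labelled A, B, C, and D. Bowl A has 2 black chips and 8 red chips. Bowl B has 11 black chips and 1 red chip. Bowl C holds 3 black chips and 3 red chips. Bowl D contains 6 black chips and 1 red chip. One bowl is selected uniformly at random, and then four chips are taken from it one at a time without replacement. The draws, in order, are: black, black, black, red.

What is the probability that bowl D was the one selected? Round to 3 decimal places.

The likelihood of the observed sequence under each hypothesis: P(data | bowl A) = (2/10)(1/9)(0/8) = 0; P(data | bowl B) = (11/12)(10/11)(9/10)(1/9) = 1/12; P(data | bowl C) = (3/6)(2/5)(1/4)(3/3) = 1/20; P(data | bowl D) = (6/7)(5/6)(4/5)(1/4) = 1/7.
Weighting by the prior gives 1/4 · 0 = 0, 1/4 · 1/12 = 1/48, 1/4 · 1/20 = 1/80, 1/4 · 1/7 = 1/28; with total 29/420.
Therefore the posterior P(bowl D | data) = (1/28) / (29/420) = 15/29.

0.517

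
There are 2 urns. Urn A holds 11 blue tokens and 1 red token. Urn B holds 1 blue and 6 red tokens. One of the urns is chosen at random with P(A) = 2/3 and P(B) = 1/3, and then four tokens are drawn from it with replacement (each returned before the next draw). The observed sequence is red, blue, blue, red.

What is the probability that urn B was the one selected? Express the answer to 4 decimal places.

0.5623

For each hypothesis, P(data | H) works out to: P(data | urn A) = (1/12)(11/12)(11/12)(1/12) = 0.0058353; P(data | urn B) = (6/7)(1/7)(1/7)(6/7) = 0.014994.
Weighting by the prior gives 2/3 · 0.0058353 = 0.0038902, 1/3 · 0.014994 = 0.0049979; these sum to 0.0088881.
Hence P(urn B | data) = (0.0049979) / (0.0088881) = 0.56232.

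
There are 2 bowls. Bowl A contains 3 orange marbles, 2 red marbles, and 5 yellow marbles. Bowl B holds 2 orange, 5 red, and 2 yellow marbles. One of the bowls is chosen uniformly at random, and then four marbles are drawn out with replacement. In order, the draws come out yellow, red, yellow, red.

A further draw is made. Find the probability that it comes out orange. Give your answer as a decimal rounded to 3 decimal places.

0.253

For each hypothesis, P(data | H) works out to: P(data | bowl A) = (5/10)(2/10)(5/10)(2/10) = 0.01; P(data | bowl B) = (2/9)(5/9)(2/9)(5/9) = 0.015242.
The prior-weighted likelihoods are 1/2 · 0.01 = 0.005, 1/2 · 0.015242 = 0.0076208; summing to 0.012621.
The posterior is then P(bowl A | data) = 0.39617, P(bowl B | data) = 0.60383.
The predictive probability is P(orange next | data) = (3/10)(0.39617) + (2/9)(0.60383) = 0.25304.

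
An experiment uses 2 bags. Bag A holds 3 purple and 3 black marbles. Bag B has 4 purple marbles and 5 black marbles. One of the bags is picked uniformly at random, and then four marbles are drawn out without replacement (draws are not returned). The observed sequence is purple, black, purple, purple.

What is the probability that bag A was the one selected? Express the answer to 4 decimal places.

The likelihood of the observed sequence under each hypothesis: P(data | bag A) = (3/6)(3/5)(2/4)(1/3) = 0.05; P(data | bag B) = (4/9)(5/8)(3/7)(2/6) = 0.039683.
The prior-weighted likelihoods are 1/2 · 0.05 = 0.025, 1/2 · 0.039683 = 0.019841; summing to 0.044841.
Therefore the posterior P(bag A | data) = (0.025) / (0.044841) = 0.55752.

0.5575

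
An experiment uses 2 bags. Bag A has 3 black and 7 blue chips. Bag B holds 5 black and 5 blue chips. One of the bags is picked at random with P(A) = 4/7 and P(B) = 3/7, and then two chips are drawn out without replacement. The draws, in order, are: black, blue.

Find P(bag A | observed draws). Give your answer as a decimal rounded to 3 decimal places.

For each hypothesis, P(data | H) works out to: P(data | bag A) = (3/10)(7/9) = 7/30; P(data | bag B) = (5/10)(5/9) = 5/18.
Multiplying each by its prior: 4/7 · 7/30 = 2/15, 3/7 · 5/18 = 5/42; with total 53/210.
Hence P(bag A | data) = (2/15) / (53/210) = 28/53.

0.528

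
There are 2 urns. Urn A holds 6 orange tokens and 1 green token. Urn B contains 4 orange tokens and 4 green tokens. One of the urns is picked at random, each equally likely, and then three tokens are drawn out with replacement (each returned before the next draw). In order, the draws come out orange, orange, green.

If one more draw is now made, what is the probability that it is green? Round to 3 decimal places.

0.337

Compute the likelihood of the observed sequence for each case: P(data | urn A) = (6/7)(6/7)(1/7) = 0.10496; P(data | urn B) = (4/8)(4/8)(4/8) = 0.125.
Weighting by the prior gives 1/2 · 0.10496 = 0.052478, 1/2 · 0.125 = 0.0625; summing to 0.11498.
The posterior is then P(urn A | data) = 0.45642, P(urn B | data) = 0.54358.
So P(green next | data) = Σ P(green next | H) P(H | data) = (1/7)(0.45642) + (1/2)(0.54358) = 0.33699.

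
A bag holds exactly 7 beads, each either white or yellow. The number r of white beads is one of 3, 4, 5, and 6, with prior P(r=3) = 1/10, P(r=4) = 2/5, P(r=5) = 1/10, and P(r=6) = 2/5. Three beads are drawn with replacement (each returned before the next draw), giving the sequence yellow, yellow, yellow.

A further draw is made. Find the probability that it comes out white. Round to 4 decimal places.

0.5342

For each hypothesis, P(data | H) works out to: P(data | r = 3) = (4/7)(4/7)(4/7) = 0.18659; P(data | r = 4) = (3/7)(3/7)(3/7) = 0.078717; P(data | r = 5) = (2/7)(2/7)(2/7) = 0.023324; P(data | r = 6) = (1/7)(1/7)(1/7) = 0.0029155.
Weighting by the prior gives 1/10 · 0.18659 = 0.018659, 2/5 · 0.078717 = 0.031487, 1/10 · 0.023324 = 0.0023324, 2/5 · 0.0029155 = 0.0011662; summing to 0.053644.
The posterior is then P(r = 3 | data) = 0.34783, P(r = 4 | data) = 0.58696, P(r = 5 | data) = 0.043478, P(r = 6 | data) = 0.021739.
So P(white next | data) = Σ P(white next | H) P(H | data) = (3/7)(0.34783) + (4/7)(0.58696) + (5/7)(0.043478) + (6/7)(0.021739) = 0.53416.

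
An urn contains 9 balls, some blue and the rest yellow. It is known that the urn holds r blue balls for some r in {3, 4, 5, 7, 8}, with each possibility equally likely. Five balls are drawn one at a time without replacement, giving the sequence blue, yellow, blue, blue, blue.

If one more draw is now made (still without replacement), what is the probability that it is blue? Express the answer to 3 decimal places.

Under each hypothesis, the probability of the observed sequence is: P(data | r = 3) = (3/9)(6/8)(2/7)(1/6)(0/5) = 0; P(data | r = 4) = (4/9)(5/8)(3/7)(2/6)(1/5) = 1/126; P(data | r = 5) = (5/9)(4/8)(4/7)(3/6)(2/5) = 2/63; P(data | r = 7) = (7/9)(2/8)(6/7)(5/6)(4/5) = 1/9; P(data | r = 8) = (8/9)(1/8)(7/7)(6/6)(5/5) = 1/9.
Multiplying each by its prior: 1/5 · 0 = 0, 1/5 · 1/126 = 1/630, 1/5 · 2/63 = 2/315, 1/5 · 1/9 = 1/45, 1/5 · 1/9 = 1/45; with total 11/210.
The posterior is then P(r = 3 | data) = 0, P(r = 4 | data) = 1/33, P(r = 5 | data) = 4/33, P(r = 7 | data) = 14/33, P(r = 8 | data) = 14/33.
So P(blue next | data) = Σ P(blue next | H) P(H | data) = (0)(1/33) + (1/4)(4/33) + (3/4)(14/33) + (1)(14/33) = 17/22.

0.773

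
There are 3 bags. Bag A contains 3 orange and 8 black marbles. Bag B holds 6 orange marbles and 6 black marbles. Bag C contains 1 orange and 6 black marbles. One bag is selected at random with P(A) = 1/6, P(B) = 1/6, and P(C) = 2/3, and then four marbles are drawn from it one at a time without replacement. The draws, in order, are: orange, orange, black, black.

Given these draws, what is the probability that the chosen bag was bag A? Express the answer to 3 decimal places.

Compute the likelihood of the observed sequence for each case: P(data | bag A) = (3/11)(2/10)(8/9)(7/8) = 7/165; P(data | bag B) = (6/12)(5/11)(6/10)(5/9) = 5/66; P(data | bag C) = (1/7)(0/6) = 0.
The prior-weighted likelihoods are 1/6 · 7/165 = 7/990, 1/6 · 5/66 = 5/396, 2/3 · 0 = 0; with total 13/660.
So P(bag A | data) = (7/990) / (13/660) = 14/39.

0.359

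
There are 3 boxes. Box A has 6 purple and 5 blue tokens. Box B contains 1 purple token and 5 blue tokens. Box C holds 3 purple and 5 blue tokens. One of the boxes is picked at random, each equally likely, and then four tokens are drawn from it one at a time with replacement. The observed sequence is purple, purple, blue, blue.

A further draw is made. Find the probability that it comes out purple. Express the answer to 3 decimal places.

0.423

Compute the likelihood of the observed sequence for each case: P(data | box A) = (6/11)(6/11)(5/11)(5/11) = 0.061471; P(data | box B) = (1/6)(1/6)(5/6)(5/6) = 0.01929; P(data | box C) = (3/8)(3/8)(5/8)(5/8) = 0.054932.
Multiplying each by its prior: 1/3 · 0.061471 = 0.02049, 1/3 · 0.01929 = 0.00643, 1/3 · 0.054932 = 0.018311; these sum to 0.045231.
The posterior is then P(box A | data) = 0.45302, P(box B | data) = 0.14216, P(box C | data) = 0.40482.
So P(purple next | data) = Σ P(purple next | H) P(H | data) = (6/11)(0.45302) + (1/6)(0.14216) + (3/8)(0.40482) = 0.4226.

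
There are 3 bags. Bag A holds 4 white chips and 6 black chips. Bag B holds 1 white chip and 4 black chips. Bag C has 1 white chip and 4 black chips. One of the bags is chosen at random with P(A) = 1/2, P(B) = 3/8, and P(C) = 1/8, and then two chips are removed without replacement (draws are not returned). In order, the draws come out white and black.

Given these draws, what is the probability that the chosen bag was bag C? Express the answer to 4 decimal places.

The likelihood of the observed sequence under each hypothesis: P(data | bag A) = (4/10)(6/9) = 4/15; P(data | bag B) = (1/5)(4/4) = 1/5; P(data | bag C) = (1/5)(4/4) = 1/5.
Weighting by the prior gives 1/2 · 4/15 = 2/15, 3/8 · 1/5 = 3/40, 1/8 · 1/5 = 1/40; summing to 7/30.
So P(bag C | data) = (1/40) / (7/30) = 3/28.

0.1071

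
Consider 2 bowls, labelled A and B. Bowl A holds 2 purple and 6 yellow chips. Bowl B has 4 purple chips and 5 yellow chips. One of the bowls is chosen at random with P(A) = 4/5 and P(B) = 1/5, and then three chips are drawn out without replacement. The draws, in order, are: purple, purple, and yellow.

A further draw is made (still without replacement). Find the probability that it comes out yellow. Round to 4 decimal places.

Under each hypothesis, the probability of the observed sequence is: P(data | bowl A) = (2/8)(1/7)(6/6) = 1/28; P(data | bowl B) = (4/9)(3/8)(5/7) = 5/42.
Multiplying each by its prior: 4/5 · 1/28 = 1/35, 1/5 · 5/42 = 1/42; these sum to 11/210.
Dividing through by the total gives posterior P(bowl A | data) = 6/11, P(bowl B | data) = 5/11.
The predictive probability is P(yellow next | data) = (1)(6/11) + (2/3)(5/11) = 28/33.

0.8485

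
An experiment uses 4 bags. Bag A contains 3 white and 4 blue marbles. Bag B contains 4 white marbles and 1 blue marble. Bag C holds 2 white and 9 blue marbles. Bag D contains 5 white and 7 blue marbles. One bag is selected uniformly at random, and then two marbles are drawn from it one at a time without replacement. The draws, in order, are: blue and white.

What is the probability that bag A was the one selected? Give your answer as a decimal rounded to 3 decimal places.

0.312

Compute the likelihood of the observed sequence for each case: P(data | bag A) = (4/7)(3/6) = 0.28571; P(data | bag B) = (1/5)(4/4) = 0.2; P(data | bag C) = (9/11)(2/10) = 0.16364; P(data | bag D) = (7/12)(5/11) = 0.26515.
The prior-weighted likelihoods are 1/4 · 0.28571 = 0.071429, 1/4 · 0.2 = 0.05, 1/4 · 0.16364 = 0.040909, 1/4 · 0.26515 = 0.066288; with total 0.22863.
So P(bag A | data) = (0.071429) / (0.22863) = 0.31243.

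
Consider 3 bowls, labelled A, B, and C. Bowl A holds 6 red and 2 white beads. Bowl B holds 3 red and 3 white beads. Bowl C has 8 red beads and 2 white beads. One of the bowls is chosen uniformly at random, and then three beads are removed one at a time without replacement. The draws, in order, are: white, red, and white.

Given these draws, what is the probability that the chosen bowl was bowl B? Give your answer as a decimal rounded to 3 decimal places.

0.721

For each hypothesis, P(data | H) works out to: P(data | bowl A) = (2/8)(6/7)(1/6) = 0.035714; P(data | bowl B) = (3/6)(3/5)(2/4) = 0.15; P(data | bowl C) = (2/10)(8/9)(1/8) = 0.022222.
Multiplying each by its prior: 1/3 · 0.035714 = 0.011905, 1/3 · 0.15 = 0.05, 1/3 · 0.022222 = 0.0074074; these sum to 0.069312.
So P(bowl B | data) = (0.05) / (0.069312) = 0.72137.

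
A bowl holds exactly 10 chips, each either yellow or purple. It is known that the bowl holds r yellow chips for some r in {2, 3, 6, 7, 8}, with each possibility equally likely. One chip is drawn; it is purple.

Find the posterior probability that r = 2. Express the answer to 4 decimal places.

0.3333

The likelihood of this draw under each hypothesis: P(data | r = 2) = (8/10) = 4/5; P(data | r = 3) = (7/10) = 7/10; P(data | r = 6) = (4/10) = 2/5; P(data | r = 7) = (3/10) = 3/10; P(data | r = 8) = (2/10) = 1/5.
The prior-weighted likelihoods are 1/5 · 4/5 = 4/25, 1/5 · 7/10 = 7/50, 1/5 · 2/5 = 2/25, 1/5 · 3/10 = 3/50, 1/5 · 1/5 = 1/25; these sum to 12/25.
Hence P(r = 2 | data) = (4/25) / (12/25) = 1/3.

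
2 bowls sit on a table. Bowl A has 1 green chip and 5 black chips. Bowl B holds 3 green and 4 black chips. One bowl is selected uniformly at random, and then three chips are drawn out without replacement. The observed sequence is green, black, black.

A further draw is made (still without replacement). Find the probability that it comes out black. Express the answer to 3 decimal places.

0.746

Compute the likelihood of the observed sequence for each case: P(data | bowl A) = (1/6)(5/5)(4/4) = 1/6; P(data | bowl B) = (3/7)(4/6)(3/5) = 6/35.
Weighting by the prior gives 1/2 · 1/6 = 1/12, 1/2 · 6/35 = 3/35; these sum to 71/420.
The posterior is then P(bowl A | data) = 35/71, P(bowl B | data) = 36/71.
So P(black next | data) = Σ P(black next | H) P(H | data) = (1)(35/71) + (1/2)(36/71) = 53/71.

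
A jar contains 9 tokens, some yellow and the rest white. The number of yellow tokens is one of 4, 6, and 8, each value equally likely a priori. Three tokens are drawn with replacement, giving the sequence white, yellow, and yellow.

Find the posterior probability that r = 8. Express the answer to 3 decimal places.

0.254

Compute the likelihood of the observed sequence for each case: P(data | r = 4) = (5/9)(4/9)(4/9) = 0.10974; P(data | r = 6) = (3/9)(6/9)(6/9) = 0.14815; P(data | r = 8) = (1/9)(8/9)(8/9) = 0.087791.
Multiplying each by its prior: 1/3 · 0.10974 = 0.03658, 1/3 · 0.14815 = 0.049383, 1/3 · 0.087791 = 0.029264; summing to 0.11523.
By Bayes' rule, P(r = 8 | data) = (0.029264) / (0.11523) = 0.25397.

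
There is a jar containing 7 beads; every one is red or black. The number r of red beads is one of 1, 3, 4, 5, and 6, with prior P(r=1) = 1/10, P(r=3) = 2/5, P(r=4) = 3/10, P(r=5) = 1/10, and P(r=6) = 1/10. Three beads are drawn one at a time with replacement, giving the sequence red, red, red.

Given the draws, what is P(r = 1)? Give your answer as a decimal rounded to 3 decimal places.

0.002

For each hypothesis, P(data | H) works out to: P(data | r = 1) = (1/7)(1/7)(1/7) = 0.0029155; P(data | r = 3) = (3/7)(3/7)(3/7) = 0.078717; P(data | r = 4) = (4/7)(4/7)(4/7) = 0.18659; P(data | r = 5) = (5/7)(5/7)(5/7) = 0.36443; P(data | r = 6) = (6/7)(6/7)(6/7) = 0.62974.
Weighting by the prior gives 1/10 · 0.0029155 = 0.00029155, 2/5 · 0.078717 = 0.031487, 3/10 · 0.18659 = 0.055977, 1/10 · 0.36443 = 0.036443, 1/10 · 0.62974 = 0.062974; summing to 0.18717.
Therefore the posterior P(r = 1 | data) = (0.00029155) / (0.18717) = 0.0015576.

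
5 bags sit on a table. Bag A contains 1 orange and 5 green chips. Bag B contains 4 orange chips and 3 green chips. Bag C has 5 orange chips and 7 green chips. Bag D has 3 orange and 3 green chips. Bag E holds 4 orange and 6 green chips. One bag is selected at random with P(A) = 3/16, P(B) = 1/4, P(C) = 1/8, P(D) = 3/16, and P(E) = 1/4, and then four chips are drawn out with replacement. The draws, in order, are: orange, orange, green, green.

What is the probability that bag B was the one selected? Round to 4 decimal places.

The likelihood of the observed sequence under each hypothesis: P(data | bag A) = (1/6)(1/6)(5/6)(5/6) = 0.01929; P(data | bag B) = (4/7)(4/7)(3/7)(3/7) = 0.059975; P(data | bag C) = (5/12)(5/12)(7/12)(7/12) = 0.059076; P(data | bag D) = (3/6)(3/6)(3/6)(3/6) = 0.0625; P(data | bag E) = (4/10)(4/10)(6/10)(6/10) = 0.0576.
Multiplying each by its prior: 3/16 · 0.01929 = 0.0036169, 1/4 · 0.059975 = 0.014994, 1/8 · 0.059076 = 0.0073845, 3/16 · 0.0625 = 0.011719, 1/4 · 0.0576 = 0.0144; with total 0.052114.
Hence P(bag B | data) = (0.014994) / (0.052114) = 0.28771.

0.2877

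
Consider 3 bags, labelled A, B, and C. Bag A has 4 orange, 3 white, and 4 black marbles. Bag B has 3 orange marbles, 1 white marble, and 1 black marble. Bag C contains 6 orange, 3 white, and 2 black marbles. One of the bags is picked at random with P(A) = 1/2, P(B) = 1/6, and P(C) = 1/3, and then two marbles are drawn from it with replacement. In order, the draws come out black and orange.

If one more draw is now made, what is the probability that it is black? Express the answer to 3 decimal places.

Compute the likelihood of the observed sequence for each case: P(data | bag A) = (4/11)(4/11) = 0.13223; P(data | bag B) = (1/5)(3/5) = 0.12; P(data | bag C) = (2/11)(6/11) = 0.099174.
Weighting by the prior gives 1/2 · 0.13223 = 0.066116, 1/6 · 0.12 = 0.02, 1/3 · 0.099174 = 0.033058; these sum to 0.11917.
Dividing through by the total gives posterior P(bag A | data) = 0.55479, P(bag B | data) = 0.16782, P(bag C | data) = 0.27739.
The predictive probability is P(black next | data) = (4/11)(0.55479) + (1/5)(0.16782) + (2/11)(0.27739) = 0.28574.

0.286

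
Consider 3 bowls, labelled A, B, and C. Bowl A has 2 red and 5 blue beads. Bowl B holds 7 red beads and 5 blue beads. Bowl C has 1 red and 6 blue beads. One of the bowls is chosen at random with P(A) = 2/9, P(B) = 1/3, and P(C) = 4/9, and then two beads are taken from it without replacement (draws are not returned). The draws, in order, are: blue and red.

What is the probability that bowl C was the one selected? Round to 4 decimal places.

The likelihood of the observed sequence under each hypothesis: P(data | bowl A) = (5/7)(2/6) = 0.2381; P(data | bowl B) = (5/12)(7/11) = 0.26515; P(data | bowl C) = (6/7)(1/6) = 0.14286.
The prior-weighted likelihoods are 2/9 · 0.2381 = 0.05291, 1/3 · 0.26515 = 0.088384, 4/9 · 0.14286 = 0.063492; these sum to 0.20479.
So P(bowl C | data) = (0.063492) / (0.20479) = 0.31004.

0.3100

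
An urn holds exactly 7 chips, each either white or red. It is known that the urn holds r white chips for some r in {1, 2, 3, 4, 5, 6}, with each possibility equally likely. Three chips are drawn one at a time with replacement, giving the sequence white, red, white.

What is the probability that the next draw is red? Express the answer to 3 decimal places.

0.408

The likelihood of the observed sequence under each hypothesis: P(data | r = 1) = (1/7)(6/7)(1/7) = 0.017493; P(data | r = 2) = (2/7)(5/7)(2/7) = 0.058309; P(data | r = 3) = (3/7)(4/7)(3/7) = 0.10496; P(data | r = 4) = (4/7)(3/7)(4/7) = 0.13994; P(data | r = 5) = (5/7)(2/7)(5/7) = 0.14577; P(data | r = 6) = (6/7)(1/7)(6/7) = 0.10496.
Multiplying each by its prior: 1/6 · 0.017493 = 0.0029155, 1/6 · 0.058309 = 0.0097182, 1/6 · 0.10496 = 0.017493, 1/6 · 0.13994 = 0.023324, 1/6 · 0.14577 = 0.024295, 1/6 · 0.10496 = 0.017493; summing to 0.095238.
Normalising, the posterior is P(r = 1 | data) = 0.030612, P(r = 2 | data) = 0.10204, P(r = 3 | data) = 0.18367, P(r = 4 | data) = 0.2449, P(r = 5 | data) = 0.2551, P(r = 6 | data) = 0.18367.
So P(red next | data) = Σ P(red next | H) P(H | data) = (6/7)(0.030612) + (5/7)(0.10204) + (4/7)(0.18367) + (3/7)(0.2449) + (2/7)(0.2551) + (1/7)(0.18367) = 0.40816.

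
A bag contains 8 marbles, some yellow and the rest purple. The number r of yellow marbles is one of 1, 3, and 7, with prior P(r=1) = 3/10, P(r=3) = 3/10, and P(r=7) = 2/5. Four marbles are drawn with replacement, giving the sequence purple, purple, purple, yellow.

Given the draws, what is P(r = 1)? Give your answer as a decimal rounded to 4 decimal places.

0.4716

Compute the likelihood of the observed sequence for each case: P(data | r = 1) = (7/8)(7/8)(7/8)(1/8) = 0.08374; P(data | r = 3) = (5/8)(5/8)(5/8)(3/8) = 0.091553; P(data | r = 7) = (1/8)(1/8)(1/8)(7/8) = 0.001709.
Weighting by the prior gives 3/10 · 0.08374 = 0.025122, 3/10 · 0.091553 = 0.027466, 2/5 · 0.001709 = 0.00068359; summing to 0.053271.
By Bayes' rule, P(r = 1 | data) = (0.025122) / (0.053271) = 0.47159.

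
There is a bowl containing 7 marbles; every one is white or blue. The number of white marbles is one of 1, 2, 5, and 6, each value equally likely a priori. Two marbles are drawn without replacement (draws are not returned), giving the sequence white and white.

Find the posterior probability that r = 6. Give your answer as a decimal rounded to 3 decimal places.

For each hypothesis, P(data | H) works out to: P(data | r = 1) = (1/7)(0/6) = 0; P(data | r = 2) = (2/7)(1/6) = 1/21; P(data | r = 5) = (5/7)(4/6) = 10/21; P(data | r = 6) = (6/7)(5/6) = 5/7.
Weighting by the prior gives 1/4 · 0 = 0, 1/4 · 1/21 = 1/84, 1/4 · 10/21 = 5/42, 1/4 · 5/7 = 5/28; summing to 13/42.
Hence P(r = 6 | data) = (5/28) / (13/42) = 15/26.

0.577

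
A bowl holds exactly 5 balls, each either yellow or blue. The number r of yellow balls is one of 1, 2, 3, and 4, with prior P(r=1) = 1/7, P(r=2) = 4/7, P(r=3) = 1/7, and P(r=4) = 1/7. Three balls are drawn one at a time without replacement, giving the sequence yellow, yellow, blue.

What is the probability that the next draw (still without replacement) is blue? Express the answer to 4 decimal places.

For each hypothesis, P(data | H) works out to: P(data | r = 1) = (1/5)(0/4) = 0; P(data | r = 2) = (2/5)(1/4)(3/3) = 1/10; P(data | r = 3) = (3/5)(2/4)(2/3) = 1/5; P(data | r = 4) = (4/5)(3/4)(1/3) = 1/5.
Weighting by the prior gives 1/7 · 0 = 0, 4/7 · 1/10 = 2/35, 1/7 · 1/5 = 1/35, 1/7 · 1/5 = 1/35; with total 4/35.
Dividing through by the total gives posterior P(r = 1 | data) = 0, P(r = 2 | data) = 1/2, P(r = 3 | data) = 1/4, P(r = 4 | data) = 1/4.
The predictive probability is P(blue next | data) = (1)(1/2) + (1/2)(1/4) + (0)(1/4) = 5/8.

0.6250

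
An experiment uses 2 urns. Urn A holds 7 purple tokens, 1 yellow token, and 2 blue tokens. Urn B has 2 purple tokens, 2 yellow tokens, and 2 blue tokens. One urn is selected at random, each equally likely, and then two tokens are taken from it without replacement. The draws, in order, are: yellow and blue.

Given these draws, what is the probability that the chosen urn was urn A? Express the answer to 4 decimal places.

The likelihood of the observed sequence under each hypothesis: P(data | urn A) = (1/10)(2/9) = 1/45; P(data | urn B) = (2/6)(2/5) = 2/15.
Multiplying each by its prior: 1/2 · 1/45 = 1/90, 1/2 · 2/15 = 1/15; these sum to 7/90.
Hence P(urn A | data) = (1/90) / (7/90) = 1/7.

0.1429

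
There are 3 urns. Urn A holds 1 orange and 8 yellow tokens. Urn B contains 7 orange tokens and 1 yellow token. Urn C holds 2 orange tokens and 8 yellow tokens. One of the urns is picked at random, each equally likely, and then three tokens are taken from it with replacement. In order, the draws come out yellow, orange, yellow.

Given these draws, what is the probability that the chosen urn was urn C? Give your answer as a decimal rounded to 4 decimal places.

The likelihood of the observed sequence under each hypothesis: P(data | urn A) = (8/9)(1/9)(8/9) = 0.087791; P(data | urn B) = (1/8)(7/8)(1/8) = 0.013672; P(data | urn C) = (8/10)(2/10)(8/10) = 0.128.
The prior-weighted likelihoods are 1/3 · 0.087791 = 0.029264, 1/3 · 0.013672 = 0.0045573, 1/3 · 0.128 = 0.042667; summing to 0.076488.
By Bayes' rule, P(urn C | data) = (0.042667) / (0.076488) = 0.55782.

0.5578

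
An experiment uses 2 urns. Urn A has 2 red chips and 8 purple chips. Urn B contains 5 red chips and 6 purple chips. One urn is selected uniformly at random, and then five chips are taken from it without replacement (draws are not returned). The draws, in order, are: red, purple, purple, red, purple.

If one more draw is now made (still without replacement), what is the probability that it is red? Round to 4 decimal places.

0.3304

The likelihood of the observed sequence under each hypothesis: P(data | urn A) = (2/10)(8/9)(7/8)(1/7)(6/6) = 0.022222; P(data | urn B) = (5/11)(6/10)(5/9)(4/8)(4/7) = 0.04329.
The prior-weighted likelihoods are 1/2 · 0.022222 = 0.011111, 1/2 · 0.04329 = 0.021645; with total 0.032756.
Dividing through by the total gives posterior P(urn A | data) = 0.33921, P(urn B | data) = 0.66079.
The predictive probability is P(red next | data) = (0)(0.33921) + (1/2)(0.66079) = 0.3304.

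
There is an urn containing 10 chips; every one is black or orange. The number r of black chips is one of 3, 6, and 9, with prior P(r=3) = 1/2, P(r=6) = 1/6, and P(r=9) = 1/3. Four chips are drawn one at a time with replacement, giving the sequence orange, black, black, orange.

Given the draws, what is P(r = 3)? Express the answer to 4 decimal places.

0.6419

Compute the likelihood of the observed sequence for each case: P(data | r = 3) = (7/10)(3/10)(3/10)(7/10) = 0.0441; P(data | r = 6) = (4/10)(6/10)(6/10)(4/10) = 0.0576; P(data | r = 9) = (1/10)(9/10)(9/10)(1/10) = 0.0081.
Multiplying each by its prior: 1/2 · 0.0441 = 0.02205, 1/6 · 0.0576 = 0.0096, 1/3 · 0.0081 = 0.0027; summing to 0.03435.
Therefore the posterior P(r = 3 | data) = (0.02205) / (0.03435) = 0.64192.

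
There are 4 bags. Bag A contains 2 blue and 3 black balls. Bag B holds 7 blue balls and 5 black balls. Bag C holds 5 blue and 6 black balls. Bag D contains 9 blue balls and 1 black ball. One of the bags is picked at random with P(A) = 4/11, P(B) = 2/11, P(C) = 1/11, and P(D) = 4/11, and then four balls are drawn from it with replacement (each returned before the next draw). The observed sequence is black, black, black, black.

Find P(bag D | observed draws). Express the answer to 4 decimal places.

For each hypothesis, P(data | H) works out to: P(data | bag A) = (3/5)(3/5)(3/5)(3/5) = 0.1296; P(data | bag B) = (5/12)(5/12)(5/12)(5/12) = 0.030141; P(data | bag C) = (6/11)(6/11)(6/11)(6/11) = 0.088519; P(data | bag D) = (1/10)(1/10)(1/10)(1/10) = 0.0001.
Weighting by the prior gives 4/11 · 0.1296 = 0.047127, 2/11 · 0.030141 = 0.0054801, 1/11 · 0.088519 = 0.0080471, 4/11 · 0.0001 = 3.6364e-05; with total 0.060691.
Hence P(bag D | data) = (3.6364e-05) / (0.060691) = 0.00059916.

0.0006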